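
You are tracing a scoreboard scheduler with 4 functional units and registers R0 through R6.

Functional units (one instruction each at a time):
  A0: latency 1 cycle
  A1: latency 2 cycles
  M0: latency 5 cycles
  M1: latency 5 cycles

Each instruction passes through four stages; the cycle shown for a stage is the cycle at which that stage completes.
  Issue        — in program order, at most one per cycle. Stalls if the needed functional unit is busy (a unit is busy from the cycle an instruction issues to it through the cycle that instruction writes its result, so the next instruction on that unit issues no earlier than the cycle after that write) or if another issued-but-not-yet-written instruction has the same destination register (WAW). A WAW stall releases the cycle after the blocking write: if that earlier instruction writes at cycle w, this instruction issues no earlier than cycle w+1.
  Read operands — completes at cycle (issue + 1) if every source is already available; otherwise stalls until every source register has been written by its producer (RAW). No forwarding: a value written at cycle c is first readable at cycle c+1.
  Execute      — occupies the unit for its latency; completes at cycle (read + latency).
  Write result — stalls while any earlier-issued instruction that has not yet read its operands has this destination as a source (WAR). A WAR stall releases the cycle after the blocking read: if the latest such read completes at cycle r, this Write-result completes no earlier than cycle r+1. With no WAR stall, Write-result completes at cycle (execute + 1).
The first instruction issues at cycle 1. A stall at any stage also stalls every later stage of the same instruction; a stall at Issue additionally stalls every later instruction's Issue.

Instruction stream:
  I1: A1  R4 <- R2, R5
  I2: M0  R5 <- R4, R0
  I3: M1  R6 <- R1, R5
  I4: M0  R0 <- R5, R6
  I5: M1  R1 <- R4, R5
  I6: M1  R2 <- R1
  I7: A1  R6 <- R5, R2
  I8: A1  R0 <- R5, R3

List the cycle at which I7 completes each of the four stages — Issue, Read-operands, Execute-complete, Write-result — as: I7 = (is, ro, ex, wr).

I1: IS=1 RO=2 EX=4 WR=5
I2: IS=2 RO=6 EX=11 WR=12  [RAW R4: wait I1 write@5]
I3: IS=3 RO=13 EX=18 WR=19  [RAW R5: wait I2 write@12]
I4: IS=13 RO=20 EX=25 WR=26  [struct: M0 busy until I2 writes@12; RAW R6: wait I3 write@19]
I5: IS=20 RO=21 EX=26 WR=27  [struct: M1 busy until I3 writes@19]
I6: IS=28 RO=29 EX=34 WR=35  [struct: M1 busy until I5 writes@27]
I7: IS=29 RO=36 EX=38 WR=39  [RAW R2: wait I6 write@35]
I8: IS=40 RO=41 EX=43 WR=44  [struct: A1 busy until I7 writes@39]

I7 = (29, 36, 38, 39)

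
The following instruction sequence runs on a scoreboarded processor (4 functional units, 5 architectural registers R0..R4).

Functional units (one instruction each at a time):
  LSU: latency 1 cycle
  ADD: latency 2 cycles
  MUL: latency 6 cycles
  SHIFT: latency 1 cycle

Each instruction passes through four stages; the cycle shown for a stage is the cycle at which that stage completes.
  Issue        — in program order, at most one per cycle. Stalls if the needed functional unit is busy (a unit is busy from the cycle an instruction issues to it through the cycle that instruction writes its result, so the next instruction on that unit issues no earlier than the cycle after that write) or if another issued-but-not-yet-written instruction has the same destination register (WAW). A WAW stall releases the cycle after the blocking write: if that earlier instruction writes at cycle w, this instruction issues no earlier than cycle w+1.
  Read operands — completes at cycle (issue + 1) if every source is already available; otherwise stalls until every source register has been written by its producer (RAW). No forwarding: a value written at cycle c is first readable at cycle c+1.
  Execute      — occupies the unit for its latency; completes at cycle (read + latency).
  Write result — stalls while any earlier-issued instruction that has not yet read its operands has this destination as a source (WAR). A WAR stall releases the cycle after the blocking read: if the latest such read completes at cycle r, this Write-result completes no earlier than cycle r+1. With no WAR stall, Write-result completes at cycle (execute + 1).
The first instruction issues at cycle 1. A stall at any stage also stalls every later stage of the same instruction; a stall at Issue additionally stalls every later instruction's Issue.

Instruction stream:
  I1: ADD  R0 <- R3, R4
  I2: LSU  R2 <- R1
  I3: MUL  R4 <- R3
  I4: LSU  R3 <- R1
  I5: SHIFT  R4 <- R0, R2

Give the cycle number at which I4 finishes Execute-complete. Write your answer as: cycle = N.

cycle = 8

[1] I1 issues→ADD
[2] I1 reads, I2 issues→LSU
[3] I2 reads, I3 issues→MUL
[4] I1 exec-done, I2 exec-done, I3 reads
[5] I1 writes R0, I2 writes R2
[6] I4 issues→LSU
[7] I4 reads
[8] I4 exec-done
[9] I4 writes R3
[10] I3 exec-done
[11] I3 writes R4
[12] I5 issues→SHIFT
[13] I5 reads
[14] I5 exec-done
[15] I5 writes R4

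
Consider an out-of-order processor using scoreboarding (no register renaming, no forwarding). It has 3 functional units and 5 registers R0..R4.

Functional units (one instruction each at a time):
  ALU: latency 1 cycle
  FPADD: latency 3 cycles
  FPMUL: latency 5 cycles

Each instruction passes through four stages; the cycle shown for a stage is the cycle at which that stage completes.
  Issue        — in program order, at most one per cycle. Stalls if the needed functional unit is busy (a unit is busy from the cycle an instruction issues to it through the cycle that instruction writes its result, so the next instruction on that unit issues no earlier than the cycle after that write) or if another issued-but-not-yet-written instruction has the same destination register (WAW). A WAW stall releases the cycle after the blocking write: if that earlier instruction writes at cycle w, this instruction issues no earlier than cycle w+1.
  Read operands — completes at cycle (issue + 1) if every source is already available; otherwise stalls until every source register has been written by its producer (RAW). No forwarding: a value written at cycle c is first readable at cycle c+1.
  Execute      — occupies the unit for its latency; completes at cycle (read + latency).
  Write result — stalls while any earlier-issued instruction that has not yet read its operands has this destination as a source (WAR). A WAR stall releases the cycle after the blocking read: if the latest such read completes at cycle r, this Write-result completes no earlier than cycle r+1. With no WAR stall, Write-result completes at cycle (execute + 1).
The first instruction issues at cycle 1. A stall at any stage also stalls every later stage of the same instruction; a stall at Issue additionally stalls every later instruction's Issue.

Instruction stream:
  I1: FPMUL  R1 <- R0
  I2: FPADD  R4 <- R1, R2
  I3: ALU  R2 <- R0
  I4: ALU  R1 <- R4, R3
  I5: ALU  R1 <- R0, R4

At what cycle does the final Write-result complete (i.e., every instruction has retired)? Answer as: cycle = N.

cycle = 20

[I1] 1/2/7/8
[I2] 2/9/12/13  (RAW R1: wait I1 write@8)
[I3] 3/4/5/10  (WAR R2: wait I2 read@9)
[I4] 11/14/15/16  (struct: ALU busy until I3 writes@10; RAW R4: wait I2 write@13)
[I5] 17/18/19/20  (struct: ALU busy until I4 writes@16)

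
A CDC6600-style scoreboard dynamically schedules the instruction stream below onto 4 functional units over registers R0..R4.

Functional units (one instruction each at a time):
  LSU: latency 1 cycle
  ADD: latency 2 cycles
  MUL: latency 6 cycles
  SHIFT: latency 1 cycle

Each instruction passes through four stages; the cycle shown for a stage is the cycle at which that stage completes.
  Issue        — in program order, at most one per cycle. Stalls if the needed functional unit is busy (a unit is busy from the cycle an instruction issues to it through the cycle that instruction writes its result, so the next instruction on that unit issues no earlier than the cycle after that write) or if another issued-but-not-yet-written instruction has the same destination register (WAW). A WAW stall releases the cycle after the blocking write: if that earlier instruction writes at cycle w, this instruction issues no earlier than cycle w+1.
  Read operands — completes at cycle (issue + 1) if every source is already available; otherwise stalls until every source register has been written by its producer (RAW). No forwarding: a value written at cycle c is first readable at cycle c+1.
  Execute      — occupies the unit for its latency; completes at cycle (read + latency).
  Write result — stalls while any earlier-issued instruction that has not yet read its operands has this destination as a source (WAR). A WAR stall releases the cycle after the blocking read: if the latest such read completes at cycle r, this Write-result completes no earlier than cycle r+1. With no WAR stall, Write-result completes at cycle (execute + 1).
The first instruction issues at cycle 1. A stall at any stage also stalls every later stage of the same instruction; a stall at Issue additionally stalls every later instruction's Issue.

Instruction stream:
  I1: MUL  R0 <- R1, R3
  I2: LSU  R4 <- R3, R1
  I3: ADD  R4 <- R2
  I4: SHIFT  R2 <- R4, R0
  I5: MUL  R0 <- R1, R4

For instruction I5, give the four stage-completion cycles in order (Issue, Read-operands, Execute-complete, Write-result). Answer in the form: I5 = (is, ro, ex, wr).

I5 = (10, 11, 17, 18)

[I1] 1/2/8/9
[I2] 2/3/4/5
[I3] 6/7/9/10  (WAW R4: wait I2 write@5)
[I4] 7/11/12/13  (RAW R4: wait I3 write@10)
[I5] 10/11/17/18  (struct: MUL busy until I1 writes@9)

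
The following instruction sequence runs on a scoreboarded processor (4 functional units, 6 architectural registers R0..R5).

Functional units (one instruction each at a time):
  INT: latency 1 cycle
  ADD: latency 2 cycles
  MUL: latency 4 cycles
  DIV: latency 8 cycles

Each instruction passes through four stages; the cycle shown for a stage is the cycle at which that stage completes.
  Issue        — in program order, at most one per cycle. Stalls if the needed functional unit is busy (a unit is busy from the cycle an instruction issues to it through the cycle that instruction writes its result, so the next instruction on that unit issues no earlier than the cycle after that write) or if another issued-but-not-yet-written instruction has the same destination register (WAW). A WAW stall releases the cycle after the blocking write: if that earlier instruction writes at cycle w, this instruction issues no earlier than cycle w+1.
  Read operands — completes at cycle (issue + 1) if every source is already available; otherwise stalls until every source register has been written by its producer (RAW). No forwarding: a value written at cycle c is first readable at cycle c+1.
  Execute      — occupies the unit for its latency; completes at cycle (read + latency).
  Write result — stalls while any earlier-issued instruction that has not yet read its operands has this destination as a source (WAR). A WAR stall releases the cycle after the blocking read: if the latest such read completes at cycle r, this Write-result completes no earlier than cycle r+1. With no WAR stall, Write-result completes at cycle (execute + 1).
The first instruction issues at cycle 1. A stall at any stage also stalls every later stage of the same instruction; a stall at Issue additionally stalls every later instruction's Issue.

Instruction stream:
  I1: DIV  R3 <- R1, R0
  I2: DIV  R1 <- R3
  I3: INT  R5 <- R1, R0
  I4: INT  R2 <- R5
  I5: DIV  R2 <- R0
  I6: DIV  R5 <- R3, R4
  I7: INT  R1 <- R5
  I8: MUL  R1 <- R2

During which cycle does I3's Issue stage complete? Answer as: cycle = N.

cycle 1: I1→DIV
cycle 2: I1 RO
cycle 10: I1 EX
cycle 11: I1 WR R3
cycle 12: I2→DIV
cycle 13: I2 RO; I3→INT
cycle 21: I2 EX
cycle 22: I2 WR R1
cycle 23: I3 RO
cycle 24: I3 EX
cycle 25: I3 WR R5
cycle 26: I4→INT
cycle 27: I4 RO
cycle 28: I4 EX
cycle 29: I4 WR R2
cycle 30: I5→DIV
cycle 31: I5 RO
cycle 39: I5 EX
cycle 40: I5 WR R2
cycle 41: I6→DIV
cycle 42: I6 RO; I7→INT
cycle 50: I6 EX
cycle 51: I6 WR R5
cycle 52: I7 RO
cycle 53: I7 EX
cycle 54: I7 WR R1
cycle 55: I8→MUL
cycle 56: I8 RO
cycle 60: I8 EX
cycle 61: I8 WR R1

cycle = 13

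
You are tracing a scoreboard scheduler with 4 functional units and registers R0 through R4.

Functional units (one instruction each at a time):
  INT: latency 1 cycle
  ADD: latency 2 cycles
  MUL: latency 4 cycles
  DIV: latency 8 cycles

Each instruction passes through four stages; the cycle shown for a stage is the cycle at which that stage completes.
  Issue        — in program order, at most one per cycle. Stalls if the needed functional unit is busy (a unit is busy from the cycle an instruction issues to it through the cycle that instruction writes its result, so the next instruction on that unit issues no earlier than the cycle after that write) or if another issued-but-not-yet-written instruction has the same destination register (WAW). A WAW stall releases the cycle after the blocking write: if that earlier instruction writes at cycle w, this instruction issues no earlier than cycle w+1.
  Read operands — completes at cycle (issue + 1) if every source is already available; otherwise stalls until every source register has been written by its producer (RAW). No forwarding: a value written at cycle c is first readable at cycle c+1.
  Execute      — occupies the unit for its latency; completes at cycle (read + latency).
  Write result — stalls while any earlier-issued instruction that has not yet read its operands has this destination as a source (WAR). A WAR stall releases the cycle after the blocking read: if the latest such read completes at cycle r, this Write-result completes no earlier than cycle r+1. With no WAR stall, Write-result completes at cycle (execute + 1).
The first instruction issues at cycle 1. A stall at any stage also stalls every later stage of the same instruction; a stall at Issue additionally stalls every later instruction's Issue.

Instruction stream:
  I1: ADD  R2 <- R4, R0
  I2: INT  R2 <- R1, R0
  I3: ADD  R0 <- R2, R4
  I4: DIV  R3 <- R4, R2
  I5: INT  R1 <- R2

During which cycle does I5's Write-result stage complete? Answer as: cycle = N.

t=1  I1 dispatched to ADD
t=2  I1 operands ready
t=4  I1 complete
t=5  R2←I1
t=6  I2 dispatched to INT
t=7  I2 operands ready, I3 dispatched to ADD
t=8  I2 complete, I4 dispatched to DIV
t=9  R2←I2
t=10  I3 operands ready, I4 operands ready, I5 dispatched to INT
t=11  I5 operands ready
t=12  I3 complete, I5 complete
t=13  R0←I3, R1←I5
t=18  I4 complete
t=19  R3←I4

cycle = 13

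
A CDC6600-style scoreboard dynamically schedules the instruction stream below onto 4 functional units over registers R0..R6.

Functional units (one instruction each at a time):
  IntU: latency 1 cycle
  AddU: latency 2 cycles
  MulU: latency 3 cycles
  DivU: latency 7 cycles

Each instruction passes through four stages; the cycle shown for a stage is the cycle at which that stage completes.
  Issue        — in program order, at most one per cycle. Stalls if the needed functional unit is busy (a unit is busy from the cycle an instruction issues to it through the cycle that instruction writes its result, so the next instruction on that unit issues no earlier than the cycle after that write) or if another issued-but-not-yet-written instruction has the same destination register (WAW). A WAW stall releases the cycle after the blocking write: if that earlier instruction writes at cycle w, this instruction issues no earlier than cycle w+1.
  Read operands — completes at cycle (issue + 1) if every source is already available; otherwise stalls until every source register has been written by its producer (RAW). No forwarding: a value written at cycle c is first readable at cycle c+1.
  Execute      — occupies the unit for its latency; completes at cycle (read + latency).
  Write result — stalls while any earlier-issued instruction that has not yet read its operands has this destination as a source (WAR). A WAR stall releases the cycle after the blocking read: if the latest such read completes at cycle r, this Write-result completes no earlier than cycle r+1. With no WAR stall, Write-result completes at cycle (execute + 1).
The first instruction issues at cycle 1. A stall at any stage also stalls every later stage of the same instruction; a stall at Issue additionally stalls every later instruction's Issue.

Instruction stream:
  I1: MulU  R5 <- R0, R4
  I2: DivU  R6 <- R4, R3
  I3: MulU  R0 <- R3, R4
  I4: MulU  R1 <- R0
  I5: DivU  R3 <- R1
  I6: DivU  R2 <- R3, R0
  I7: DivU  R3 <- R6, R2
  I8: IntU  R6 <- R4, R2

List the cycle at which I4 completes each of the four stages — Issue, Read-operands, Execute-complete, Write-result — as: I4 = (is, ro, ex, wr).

I4 = (13, 14, 17, 18)

[1] I1 issues→MulU
[2] I1 reads · I2 issues→DivU
[3] I2 reads
[5] I1 exec-done
[6] I1 writes R5
[7] I3 issues→MulU
[8] I3 reads
[10] I2 exec-done
[11] I2 writes R6 · I3 exec-done
[12] I3 writes R0
[13] I4 issues→MulU
[14] I4 reads · I5 issues→DivU
[17] I4 exec-done
[18] I4 writes R1
[19] I5 reads
[26] I5 exec-done
[27] I5 writes R3
[28] I6 issues→DivU
[29] I6 reads
[36] I6 exec-done
[37] I6 writes R2
[38] I7 issues→DivU
[39] I7 reads · I8 issues→IntU
[40] I8 reads
[41] I8 exec-done
[42] I8 writes R6
[46] I7 exec-done
[47] I7 writes R3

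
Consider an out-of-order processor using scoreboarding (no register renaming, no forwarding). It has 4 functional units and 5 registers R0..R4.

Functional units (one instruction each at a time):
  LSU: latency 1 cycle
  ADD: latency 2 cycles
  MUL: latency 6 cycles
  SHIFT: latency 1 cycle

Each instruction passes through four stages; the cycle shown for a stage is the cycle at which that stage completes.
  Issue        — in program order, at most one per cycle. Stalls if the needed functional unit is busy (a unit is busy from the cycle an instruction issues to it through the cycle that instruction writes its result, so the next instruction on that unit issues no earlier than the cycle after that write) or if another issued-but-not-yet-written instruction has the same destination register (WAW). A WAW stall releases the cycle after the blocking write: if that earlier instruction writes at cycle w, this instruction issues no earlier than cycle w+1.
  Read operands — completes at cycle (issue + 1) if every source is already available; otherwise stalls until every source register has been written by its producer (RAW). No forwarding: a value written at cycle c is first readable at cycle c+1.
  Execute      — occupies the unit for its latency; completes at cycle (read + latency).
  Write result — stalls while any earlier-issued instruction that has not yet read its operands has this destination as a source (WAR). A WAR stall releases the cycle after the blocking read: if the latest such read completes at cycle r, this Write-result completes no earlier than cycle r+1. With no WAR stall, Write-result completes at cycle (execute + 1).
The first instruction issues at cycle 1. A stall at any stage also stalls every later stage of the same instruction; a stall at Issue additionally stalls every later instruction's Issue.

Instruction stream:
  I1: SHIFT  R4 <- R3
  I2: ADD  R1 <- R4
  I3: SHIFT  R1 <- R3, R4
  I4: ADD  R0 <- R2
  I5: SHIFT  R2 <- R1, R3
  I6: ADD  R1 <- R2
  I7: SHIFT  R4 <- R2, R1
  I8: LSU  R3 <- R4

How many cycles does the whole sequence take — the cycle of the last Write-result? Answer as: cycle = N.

I1  is:1  ro:2  ex:3  wr:4
I2  is:2  ro:5  ex:7  wr:8  — RAW R4: wait I1 write@4
I3  is:9  ro:10  ex:11  wr:12  — WAW R1: wait I2 write@8
I4  is:10  ro:11  ex:13  wr:14
I5  is:13  ro:14  ex:15  wr:16  — struct: SHIFT busy until I3 writes@12
I6  is:15  ro:17  ex:19  wr:20  — struct: ADD busy until I4 writes@14, RAW R2: wait I5 write@16
I7  is:17  ro:21  ex:22  wr:23  — struct: SHIFT busy until I5 writes@16, RAW R1: wait I6 write@20
I8  is:18  ro:24  ex:25  wr:26  — RAW R4: wait I7 write@23

cycle = 26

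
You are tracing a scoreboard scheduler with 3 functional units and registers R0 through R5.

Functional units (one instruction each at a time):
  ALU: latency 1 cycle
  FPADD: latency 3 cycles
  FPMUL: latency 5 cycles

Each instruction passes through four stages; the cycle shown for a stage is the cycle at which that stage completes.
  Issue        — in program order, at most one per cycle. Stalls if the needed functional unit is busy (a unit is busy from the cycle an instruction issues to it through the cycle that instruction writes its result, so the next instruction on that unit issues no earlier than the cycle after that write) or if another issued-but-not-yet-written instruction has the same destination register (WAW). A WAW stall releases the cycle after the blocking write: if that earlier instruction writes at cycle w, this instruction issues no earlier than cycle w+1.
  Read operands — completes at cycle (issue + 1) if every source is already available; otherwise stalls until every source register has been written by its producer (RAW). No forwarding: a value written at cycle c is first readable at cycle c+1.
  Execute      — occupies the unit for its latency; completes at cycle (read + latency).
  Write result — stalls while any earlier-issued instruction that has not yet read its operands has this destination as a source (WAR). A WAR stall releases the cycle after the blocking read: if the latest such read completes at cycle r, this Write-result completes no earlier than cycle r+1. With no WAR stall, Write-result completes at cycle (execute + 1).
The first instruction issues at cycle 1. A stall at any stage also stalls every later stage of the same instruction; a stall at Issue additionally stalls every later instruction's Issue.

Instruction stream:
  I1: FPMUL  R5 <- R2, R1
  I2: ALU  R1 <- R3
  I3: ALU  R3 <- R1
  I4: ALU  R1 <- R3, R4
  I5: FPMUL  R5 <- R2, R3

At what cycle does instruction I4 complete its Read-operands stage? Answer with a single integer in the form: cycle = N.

cycle = 11

c1: I1 issues→FPMUL
c2: I1 reads; I2 issues→ALU
c3: I2 reads
c4: I2 exec-done
c5: I2 writes R1
c6: I3 issues→ALU
c7: I1 exec-done; I3 reads
c8: I1 writes R5; I3 exec-done
c9: I3 writes R3
c10: I4 issues→ALU
c11: I4 reads; I5 issues→FPMUL
c12: I4 exec-done; I5 reads
c13: I4 writes R1
c17: I5 exec-done
c18: I5 writes R5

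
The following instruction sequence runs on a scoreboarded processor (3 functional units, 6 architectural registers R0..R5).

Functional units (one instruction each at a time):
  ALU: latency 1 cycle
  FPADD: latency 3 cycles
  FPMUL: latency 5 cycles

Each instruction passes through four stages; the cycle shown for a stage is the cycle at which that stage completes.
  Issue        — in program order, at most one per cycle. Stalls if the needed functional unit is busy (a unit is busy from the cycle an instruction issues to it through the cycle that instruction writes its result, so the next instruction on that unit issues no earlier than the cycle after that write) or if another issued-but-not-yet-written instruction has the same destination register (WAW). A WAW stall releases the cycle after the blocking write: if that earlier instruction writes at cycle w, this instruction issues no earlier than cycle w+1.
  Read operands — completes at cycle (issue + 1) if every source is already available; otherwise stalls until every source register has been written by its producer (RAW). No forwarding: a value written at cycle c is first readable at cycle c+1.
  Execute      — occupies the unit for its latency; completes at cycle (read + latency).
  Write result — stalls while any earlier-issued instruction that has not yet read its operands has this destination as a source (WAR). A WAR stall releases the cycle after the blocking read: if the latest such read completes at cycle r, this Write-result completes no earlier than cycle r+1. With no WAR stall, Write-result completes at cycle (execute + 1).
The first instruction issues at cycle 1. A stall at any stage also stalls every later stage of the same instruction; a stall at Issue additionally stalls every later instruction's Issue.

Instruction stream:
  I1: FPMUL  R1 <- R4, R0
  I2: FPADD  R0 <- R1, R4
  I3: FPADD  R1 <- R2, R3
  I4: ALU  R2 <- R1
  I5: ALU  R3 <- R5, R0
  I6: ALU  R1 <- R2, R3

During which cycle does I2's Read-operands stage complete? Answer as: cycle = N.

  I1 | 1 | 2 | 7 | 8
  I2 | 2 | 9 | 12 | 13   RAW R1: wait I1 write@8
  I3 | 14 | 15 | 18 | 19   struct: FPADD busy until I2 writes@13
  I4 | 15 | 20 | 21 | 22   RAW R1: wait I3 write@19
  I5 | 23 | 24 | 25 | 26   struct: ALU busy until I4 writes@22
  I6 | 27 | 28 | 29 | 30   struct: ALU busy until I5 writes@26

cycle = 9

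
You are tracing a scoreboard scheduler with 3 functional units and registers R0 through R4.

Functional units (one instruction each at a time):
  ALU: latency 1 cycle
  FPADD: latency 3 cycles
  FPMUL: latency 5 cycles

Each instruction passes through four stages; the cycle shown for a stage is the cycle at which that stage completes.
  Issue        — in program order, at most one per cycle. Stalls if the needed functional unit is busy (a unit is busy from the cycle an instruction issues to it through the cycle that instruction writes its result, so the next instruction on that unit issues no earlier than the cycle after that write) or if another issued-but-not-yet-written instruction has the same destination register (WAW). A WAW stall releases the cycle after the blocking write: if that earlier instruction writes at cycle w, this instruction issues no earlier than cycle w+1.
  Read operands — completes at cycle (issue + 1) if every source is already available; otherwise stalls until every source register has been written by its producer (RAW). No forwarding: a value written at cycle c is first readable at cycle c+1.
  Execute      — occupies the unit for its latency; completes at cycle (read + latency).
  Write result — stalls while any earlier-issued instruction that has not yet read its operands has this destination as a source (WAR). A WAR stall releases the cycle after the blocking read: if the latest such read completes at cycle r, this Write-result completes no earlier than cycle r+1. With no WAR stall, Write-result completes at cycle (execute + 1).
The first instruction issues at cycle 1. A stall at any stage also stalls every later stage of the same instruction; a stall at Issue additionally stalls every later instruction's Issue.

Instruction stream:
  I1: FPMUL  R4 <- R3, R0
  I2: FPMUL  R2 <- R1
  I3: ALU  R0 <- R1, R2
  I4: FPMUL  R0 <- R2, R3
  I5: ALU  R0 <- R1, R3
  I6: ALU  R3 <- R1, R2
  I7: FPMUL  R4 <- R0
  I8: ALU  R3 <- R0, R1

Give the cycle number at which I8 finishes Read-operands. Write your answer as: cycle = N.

c1: I1 dispatched to FPMUL
c2: I1 operands ready
c7: I1 complete
c8: R4←I1
c9: I2 dispatched to FPMUL
c10: I2 operands ready | I3 dispatched to ALU
c15: I2 complete
c16: R2←I2
c17: I3 operands ready
c18: I3 complete
c19: R0←I3
c20: I4 dispatched to FPMUL
c21: I4 operands ready
c26: I4 complete
c27: R0←I4
c28: I5 dispatched to ALU
c29: I5 operands ready
c30: I5 complete
c31: R0←I5
c32: I6 dispatched to ALU
c33: I6 operands ready | I7 dispatched to FPMUL
c34: I6 complete | I7 operands ready
c35: R3←I6
c36: I8 dispatched to ALU
c37: I8 operands ready
c38: I8 complete
c39: I7 complete | R3←I8
c40: R4←I7

cycle = 37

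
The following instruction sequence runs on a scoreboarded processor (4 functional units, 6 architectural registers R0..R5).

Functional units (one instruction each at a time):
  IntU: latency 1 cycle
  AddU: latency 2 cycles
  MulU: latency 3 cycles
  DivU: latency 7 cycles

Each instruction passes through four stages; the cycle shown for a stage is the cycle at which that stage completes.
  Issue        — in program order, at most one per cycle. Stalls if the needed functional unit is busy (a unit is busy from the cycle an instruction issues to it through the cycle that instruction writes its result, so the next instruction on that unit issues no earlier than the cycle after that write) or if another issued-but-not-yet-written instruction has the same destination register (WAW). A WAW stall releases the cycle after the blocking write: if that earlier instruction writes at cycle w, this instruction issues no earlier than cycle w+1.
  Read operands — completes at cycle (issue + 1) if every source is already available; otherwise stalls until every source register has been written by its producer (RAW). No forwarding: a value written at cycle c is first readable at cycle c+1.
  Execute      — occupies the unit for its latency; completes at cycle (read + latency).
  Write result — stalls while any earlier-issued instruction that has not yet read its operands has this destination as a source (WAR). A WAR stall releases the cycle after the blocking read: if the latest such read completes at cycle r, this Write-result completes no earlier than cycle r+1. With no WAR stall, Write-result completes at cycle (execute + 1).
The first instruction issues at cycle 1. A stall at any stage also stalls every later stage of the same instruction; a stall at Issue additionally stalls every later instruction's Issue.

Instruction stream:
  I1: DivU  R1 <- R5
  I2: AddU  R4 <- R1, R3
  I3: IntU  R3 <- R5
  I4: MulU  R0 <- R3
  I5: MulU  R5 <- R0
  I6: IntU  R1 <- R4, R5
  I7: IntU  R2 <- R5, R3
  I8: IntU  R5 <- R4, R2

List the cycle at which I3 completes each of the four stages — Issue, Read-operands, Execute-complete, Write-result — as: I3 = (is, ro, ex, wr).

I3 = (3, 4, 5, 12)

t=1  I1→DivU
t=2  I1 RO, I2→AddU
t=3  I3→IntU
t=4  I3 RO, I4→MulU
t=5  I3 EX
t=9  I1 EX
t=10  I1 WR R1
t=11  I2 RO
t=12  I3 WR R3
t=13  I2 EX, I4 RO
t=14  I2 WR R4
t=16  I4 EX
t=17  I4 WR R0
t=18  I5→MulU
t=19  I5 RO, I6→IntU
t=22  I5 EX
t=23  I5 WR R5
t=24  I6 RO
t=25  I6 EX
t=26  I6 WR R1
t=27  I7→IntU
t=28  I7 RO
t=29  I7 EX
t=30  I7 WR R2
t=31  I8→IntU
t=32  I8 RO
t=33  I8 EX
t=34  I8 WR R5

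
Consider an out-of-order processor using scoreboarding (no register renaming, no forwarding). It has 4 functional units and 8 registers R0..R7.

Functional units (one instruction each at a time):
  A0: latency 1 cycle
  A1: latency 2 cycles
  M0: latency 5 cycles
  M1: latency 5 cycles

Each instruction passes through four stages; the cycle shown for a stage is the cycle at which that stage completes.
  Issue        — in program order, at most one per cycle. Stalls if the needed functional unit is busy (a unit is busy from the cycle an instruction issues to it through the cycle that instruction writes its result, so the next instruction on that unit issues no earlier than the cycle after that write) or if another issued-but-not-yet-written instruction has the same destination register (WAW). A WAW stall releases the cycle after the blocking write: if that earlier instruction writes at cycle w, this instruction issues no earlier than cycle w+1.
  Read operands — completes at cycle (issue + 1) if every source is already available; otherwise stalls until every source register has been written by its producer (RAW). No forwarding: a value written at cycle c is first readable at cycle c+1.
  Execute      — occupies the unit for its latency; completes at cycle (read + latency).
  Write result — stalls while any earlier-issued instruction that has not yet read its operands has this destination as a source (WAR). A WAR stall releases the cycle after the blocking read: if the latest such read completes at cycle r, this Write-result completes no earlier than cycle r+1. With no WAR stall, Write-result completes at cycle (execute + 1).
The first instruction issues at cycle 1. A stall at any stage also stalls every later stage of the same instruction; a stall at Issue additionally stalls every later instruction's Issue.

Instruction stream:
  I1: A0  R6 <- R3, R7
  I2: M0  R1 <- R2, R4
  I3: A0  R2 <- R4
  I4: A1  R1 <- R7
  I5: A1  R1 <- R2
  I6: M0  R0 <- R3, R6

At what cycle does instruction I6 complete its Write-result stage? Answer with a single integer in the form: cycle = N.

cycle = 23

I1  is:1  ro:2  ex:3  wr:4
I2  is:2  ro:3  ex:8  wr:9
I3  is:5  ro:6  ex:7  wr:8  — struct: A0 busy until I1 writes@4
I4  is:10  ro:11  ex:13  wr:14  — WAW R1: wait I2 write@9
I5  is:15  ro:16  ex:18  wr:19  — struct: A1 busy until I4 writes@14
I6  is:16  ro:17  ex:22  wr:23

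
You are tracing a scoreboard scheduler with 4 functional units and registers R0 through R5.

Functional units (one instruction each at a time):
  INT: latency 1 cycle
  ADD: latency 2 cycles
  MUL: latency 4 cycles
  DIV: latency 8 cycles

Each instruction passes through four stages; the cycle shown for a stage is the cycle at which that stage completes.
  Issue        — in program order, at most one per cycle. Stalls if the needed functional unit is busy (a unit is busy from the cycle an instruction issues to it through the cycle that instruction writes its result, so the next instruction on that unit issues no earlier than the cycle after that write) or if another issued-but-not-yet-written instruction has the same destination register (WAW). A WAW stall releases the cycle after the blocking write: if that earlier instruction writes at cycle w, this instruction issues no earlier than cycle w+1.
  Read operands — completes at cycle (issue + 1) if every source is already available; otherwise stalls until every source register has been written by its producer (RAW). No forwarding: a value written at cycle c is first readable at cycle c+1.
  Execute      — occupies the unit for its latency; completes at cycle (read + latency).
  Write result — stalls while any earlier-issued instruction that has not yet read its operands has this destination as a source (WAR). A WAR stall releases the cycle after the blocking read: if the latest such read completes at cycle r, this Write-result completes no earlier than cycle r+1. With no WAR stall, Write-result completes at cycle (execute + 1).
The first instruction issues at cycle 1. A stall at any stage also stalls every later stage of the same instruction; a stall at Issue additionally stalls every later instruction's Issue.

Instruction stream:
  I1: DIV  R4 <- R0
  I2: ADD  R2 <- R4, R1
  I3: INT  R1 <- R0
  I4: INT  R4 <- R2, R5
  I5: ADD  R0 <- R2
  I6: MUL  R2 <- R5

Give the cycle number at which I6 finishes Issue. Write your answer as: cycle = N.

cycle = 17

t=1  I1→DIV
t=2  I1 RO | I2→ADD
t=3  I3→INT
t=4  I3 RO
t=5  I3 EX
t=10  I1 EX
t=11  I1 WR R4
t=12  I2 RO
t=13  I3 WR R1
t=14  I2 EX | I4→INT
t=15  I2 WR R2
t=16  I4 RO | I5→ADD
t=17  I4 EX | I5 RO | I6→MUL
t=18  I4 WR R4 | I6 RO
t=19  I5 EX
t=20  I5 WR R0
t=22  I6 EX
t=23  I6 WR R2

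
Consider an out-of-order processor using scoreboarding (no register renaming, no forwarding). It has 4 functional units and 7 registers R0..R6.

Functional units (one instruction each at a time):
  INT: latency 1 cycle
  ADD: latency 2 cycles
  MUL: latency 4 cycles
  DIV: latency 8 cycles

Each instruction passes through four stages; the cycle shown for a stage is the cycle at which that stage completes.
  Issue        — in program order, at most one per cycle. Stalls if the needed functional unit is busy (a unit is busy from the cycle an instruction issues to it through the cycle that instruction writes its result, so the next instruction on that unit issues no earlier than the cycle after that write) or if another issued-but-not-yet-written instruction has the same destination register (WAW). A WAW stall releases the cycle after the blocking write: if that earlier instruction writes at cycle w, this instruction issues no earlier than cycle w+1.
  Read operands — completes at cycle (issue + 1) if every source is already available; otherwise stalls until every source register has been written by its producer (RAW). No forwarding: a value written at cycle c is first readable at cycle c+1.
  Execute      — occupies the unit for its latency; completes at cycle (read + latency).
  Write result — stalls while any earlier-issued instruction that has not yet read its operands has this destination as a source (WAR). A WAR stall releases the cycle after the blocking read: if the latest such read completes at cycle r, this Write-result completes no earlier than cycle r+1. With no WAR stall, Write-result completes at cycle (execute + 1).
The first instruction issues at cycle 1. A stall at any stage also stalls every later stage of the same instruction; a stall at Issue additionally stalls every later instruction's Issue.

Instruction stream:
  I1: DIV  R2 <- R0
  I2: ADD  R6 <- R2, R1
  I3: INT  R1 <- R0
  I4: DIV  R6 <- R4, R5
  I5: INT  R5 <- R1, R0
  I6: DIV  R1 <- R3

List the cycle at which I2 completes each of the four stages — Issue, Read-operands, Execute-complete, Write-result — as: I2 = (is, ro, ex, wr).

I2 = (2, 12, 14, 15)

t=1  I1 dispatched to DIV
t=2  I1 operands ready | I2 dispatched to ADD
t=3  I3 dispatched to INT
t=4  I3 operands ready
t=5  I3 complete
t=10  I1 complete
t=11  R2←I1
t=12  I2 operands ready
t=13  R1←I3
t=14  I2 complete
t=15  R6←I2
t=16  I4 dispatched to DIV
t=17  I4 operands ready | I5 dispatched to INT
t=18  I5 operands ready
t=19  I5 complete
t=20  R5←I5
t=25  I4 complete
t=26  R6←I4
t=27  I6 dispatched to DIV
t=28  I6 operands ready
t=36  I6 complete
t=37  R1←I6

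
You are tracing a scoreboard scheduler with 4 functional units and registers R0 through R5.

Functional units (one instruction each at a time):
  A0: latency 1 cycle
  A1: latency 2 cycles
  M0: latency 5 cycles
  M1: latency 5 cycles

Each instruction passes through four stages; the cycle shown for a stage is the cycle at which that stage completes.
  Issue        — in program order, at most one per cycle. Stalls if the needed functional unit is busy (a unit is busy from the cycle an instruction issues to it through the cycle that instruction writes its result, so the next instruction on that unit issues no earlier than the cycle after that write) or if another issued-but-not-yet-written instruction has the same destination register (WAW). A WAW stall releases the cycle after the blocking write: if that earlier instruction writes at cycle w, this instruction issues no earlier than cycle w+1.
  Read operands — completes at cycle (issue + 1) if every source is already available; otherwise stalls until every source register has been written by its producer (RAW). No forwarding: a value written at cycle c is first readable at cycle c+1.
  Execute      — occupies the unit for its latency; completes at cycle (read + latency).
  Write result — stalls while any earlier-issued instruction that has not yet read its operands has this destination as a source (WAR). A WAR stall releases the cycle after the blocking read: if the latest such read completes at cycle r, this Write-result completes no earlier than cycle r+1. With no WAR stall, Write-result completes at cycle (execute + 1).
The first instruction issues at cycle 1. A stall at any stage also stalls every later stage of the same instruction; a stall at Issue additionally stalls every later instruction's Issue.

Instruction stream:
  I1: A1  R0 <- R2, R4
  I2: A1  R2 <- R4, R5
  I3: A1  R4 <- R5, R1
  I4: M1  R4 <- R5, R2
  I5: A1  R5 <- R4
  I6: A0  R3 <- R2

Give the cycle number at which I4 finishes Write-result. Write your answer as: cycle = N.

c1: I1 dispatched to A1
c2: I1 operands ready
c4: I1 complete
c5: R0←I1
c6: I2 dispatched to A1
c7: I2 operands ready
c9: I2 complete
c10: R2←I2
c11: I3 dispatched to A1
c12: I3 operands ready
c14: I3 complete
c15: R4←I3
c16: I4 dispatched to M1
c17: I4 operands ready, I5 dispatched to A1
c18: I6 dispatched to A0
c19: I6 operands ready
c20: I6 complete
c21: R3←I6
c22: I4 complete
c23: R4←I4
c24: I5 operands ready
c26: I5 complete
c27: R5←I5

cycle = 23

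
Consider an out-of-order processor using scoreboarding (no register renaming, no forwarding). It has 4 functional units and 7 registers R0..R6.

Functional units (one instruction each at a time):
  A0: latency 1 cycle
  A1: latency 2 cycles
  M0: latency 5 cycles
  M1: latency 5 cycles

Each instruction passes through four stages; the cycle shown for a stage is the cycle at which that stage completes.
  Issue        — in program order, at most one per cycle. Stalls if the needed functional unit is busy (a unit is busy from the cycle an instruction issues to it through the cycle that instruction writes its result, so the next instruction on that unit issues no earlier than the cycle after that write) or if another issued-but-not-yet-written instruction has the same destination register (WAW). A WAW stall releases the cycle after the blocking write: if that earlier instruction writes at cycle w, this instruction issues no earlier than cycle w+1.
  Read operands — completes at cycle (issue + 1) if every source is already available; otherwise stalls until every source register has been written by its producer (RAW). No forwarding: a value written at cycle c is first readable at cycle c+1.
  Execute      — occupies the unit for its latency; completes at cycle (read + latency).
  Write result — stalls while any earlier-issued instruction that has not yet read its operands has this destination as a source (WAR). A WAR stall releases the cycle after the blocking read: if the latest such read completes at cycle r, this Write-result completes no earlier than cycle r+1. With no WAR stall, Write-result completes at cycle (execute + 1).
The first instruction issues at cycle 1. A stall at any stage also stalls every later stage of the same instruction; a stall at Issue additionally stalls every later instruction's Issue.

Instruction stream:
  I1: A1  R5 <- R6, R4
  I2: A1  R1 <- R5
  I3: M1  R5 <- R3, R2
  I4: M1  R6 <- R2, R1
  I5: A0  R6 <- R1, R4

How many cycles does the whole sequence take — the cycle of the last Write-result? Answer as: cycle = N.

I1 -> (1, 2, 4, 5)
I2 -> (6, 7, 9, 10)  // struct: A1 busy until I1 writes@5
I3 -> (7, 8, 13, 14)
I4 -> (15, 16, 21, 22)  // struct: M1 busy until I3 writes@14
I5 -> (23, 24, 25, 26)  // WAW R6: wait I4 write@22

cycle = 26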